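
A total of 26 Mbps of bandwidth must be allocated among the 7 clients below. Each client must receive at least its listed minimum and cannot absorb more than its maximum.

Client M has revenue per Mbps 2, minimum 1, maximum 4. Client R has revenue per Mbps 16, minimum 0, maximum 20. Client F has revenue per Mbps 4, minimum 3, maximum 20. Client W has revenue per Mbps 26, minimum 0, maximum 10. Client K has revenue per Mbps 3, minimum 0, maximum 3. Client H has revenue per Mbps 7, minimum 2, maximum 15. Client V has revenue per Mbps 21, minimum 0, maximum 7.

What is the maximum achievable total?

483

Meeting every minimum uses 1+0+3+0+0+2+0 = 6 Mbps, leaving 20.
Highest revenue per Mbps first: Client W 26 > Client V 21 > Client R 16 > Client H 7 > Client F 4 > Client K 3 > Client M 2.
Client W takes 10 more to reach its cap of 10 ; 10 left.
Client V: +7 to 7 (cap) ; 3 left.
Client R: +3 (room for 20) → 3. Pool exhausted.
Total = 2×1 + 16×3 + 4×3 + 26×10 + 7×2 + 21×7 = 483.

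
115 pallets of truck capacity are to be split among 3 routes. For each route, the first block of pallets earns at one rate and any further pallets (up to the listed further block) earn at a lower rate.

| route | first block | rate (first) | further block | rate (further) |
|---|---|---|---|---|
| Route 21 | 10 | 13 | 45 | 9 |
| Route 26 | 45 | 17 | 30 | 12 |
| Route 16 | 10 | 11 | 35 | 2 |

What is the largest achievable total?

1545

Order all 6 blocks by rate: Route 26/T1 17 > Route 21/T1 13 > Route 26/T2 12 > Route 16/T1 11 > Route 21/T2 9 > Route 16/T2 2.
Fill Route 26 T1 block (45 at 17) ; 70 left.
Fill Route 21 T1 block (10 at 13) ; 60 left.
Fill Route 26 T2 block (30 at 12) ; 30 left.
Route 16/T1 (11): +10 ; 20 left.
20 remain; put them into Route 21 T2 at 9.
Total = 17×45 + 13×10 + 12×30 + 11×10 + 9×20 = 1545.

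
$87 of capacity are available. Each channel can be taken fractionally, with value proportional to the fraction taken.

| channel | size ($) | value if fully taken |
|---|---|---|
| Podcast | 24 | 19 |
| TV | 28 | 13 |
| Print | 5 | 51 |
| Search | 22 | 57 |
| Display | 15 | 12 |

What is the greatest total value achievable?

Best value per unit of size first: Print 51/5≈10.2, Search 57/22≈2.59, Display 12/15≈0.8, Podcast 19/24≈0.792, TV 13/28≈0.464.
All 5 $ of Print fit (value 51) — 82 remain.
Take all of Search (22 $, value 57) — 60 $ left.
Display: take in full, 15 $ for value 12 — 45 left.
Take all of Podcast (24 $, value 19) — 21 $ left.
Only 21 $ remain; take 21/28 of TV for value 13×21/28 = 9.75.
Total value = 148.75.

148.75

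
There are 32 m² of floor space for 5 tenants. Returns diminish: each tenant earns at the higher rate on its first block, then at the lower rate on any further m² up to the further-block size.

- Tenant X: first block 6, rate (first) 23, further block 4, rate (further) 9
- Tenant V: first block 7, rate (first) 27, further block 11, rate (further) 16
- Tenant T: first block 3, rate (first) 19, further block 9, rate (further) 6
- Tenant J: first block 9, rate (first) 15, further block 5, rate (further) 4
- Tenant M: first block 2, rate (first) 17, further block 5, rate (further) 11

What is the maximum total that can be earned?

639

Order all 10 blocks by rate: Tenant V/tier1 27 > Tenant X/tier1 23 > Tenant T/tier1 19 > Tenant M/tier1 17 > Tenant V/tier2 16 > Tenant J/tier1 15 > Tenant M/tier2 11 > Tenant X/tier2 9 > Tenant T/tier2 6 > Tenant J/tier2 4.
Tenant V tier1 at 27: fill all 7 → 25 left.
Fill Tenant X tier1 block (6 at 23) → 19 left.
Fill Tenant T tier1 block (3 at 19) → 16 left.
Tenant M tier1 at 17: fill all 2 → 14 left.
Tenant V tier2 at 16: fill all 11 → 3 left.
Tenant J tier1 at 15: only 3 left, fill 3.
Total = 27×7 + 23×6 + 19×3 + 17×2 + 16×11 + 15×3 = 639.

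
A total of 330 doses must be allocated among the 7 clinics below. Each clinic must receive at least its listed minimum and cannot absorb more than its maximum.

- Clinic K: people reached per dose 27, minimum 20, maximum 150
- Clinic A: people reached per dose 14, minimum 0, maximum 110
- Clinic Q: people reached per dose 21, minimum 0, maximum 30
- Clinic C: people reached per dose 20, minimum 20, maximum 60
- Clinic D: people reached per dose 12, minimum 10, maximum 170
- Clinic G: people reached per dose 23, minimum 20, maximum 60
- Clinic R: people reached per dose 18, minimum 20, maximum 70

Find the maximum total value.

7740

Meeting every minimum uses 20+0+0+20+10+20+20 = 90 doses, leaving 240.
Order the clinics by people reached per dose: Clinic K 27 > Clinic G 23 > Clinic Q 21 > Clinic C 20 > Clinic R 18 > Clinic A 14 > Clinic D 12.
Clinic K takes 130 more to reach its cap of 150 ; 110 left.
Give Clinic G 40 more to hit its cap of 60 ; 70 left.
Clinic Q: +30 to 30 (cap) ; 40 left.
Clinic C: +40 to 60 (cap) ; 0 left.
Total = 27×150 + 21×30 + 20×60 + 12×10 + 23×60 + 18×20 = 7740.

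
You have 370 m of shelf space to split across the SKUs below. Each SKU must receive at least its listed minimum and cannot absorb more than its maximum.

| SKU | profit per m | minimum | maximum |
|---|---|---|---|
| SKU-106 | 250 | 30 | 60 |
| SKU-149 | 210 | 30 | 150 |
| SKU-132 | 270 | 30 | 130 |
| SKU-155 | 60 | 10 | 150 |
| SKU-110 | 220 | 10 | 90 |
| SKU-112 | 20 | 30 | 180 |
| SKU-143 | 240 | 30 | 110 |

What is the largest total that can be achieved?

Meeting every minimum uses 30+30+30+10+10+30+30 = 170 m, leaving 200.
Order the SKUs by profit per m: SKU-132 270 > SKU-106 250 > SKU-143 240 > SKU-110 220 > SKU-149 210 > SKU-155 60 > SKU-112 20.
SKU-132 takes 100 more to reach its cap of 130 — 100 left.
Give SKU-106 30 more to hit its cap of 60 — 70 left.
SKU-143 has room for 80 more but only 70 remain, so it gets 100.
Total = 250×60 + 210×30 + 270×130 + 60×10 + 220×10 + 20×30 + 240×100 = 83800.

83800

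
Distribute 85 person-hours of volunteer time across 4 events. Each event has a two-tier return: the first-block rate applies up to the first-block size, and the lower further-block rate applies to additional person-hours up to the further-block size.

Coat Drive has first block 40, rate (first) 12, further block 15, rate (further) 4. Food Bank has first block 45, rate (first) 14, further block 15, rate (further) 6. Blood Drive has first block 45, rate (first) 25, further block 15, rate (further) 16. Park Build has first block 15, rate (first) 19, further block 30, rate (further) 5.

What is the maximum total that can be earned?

1790

Order all 8 blocks by rate: Blood Drive/T1 25 > Park Build/T1 19 > Blood Drive/T2 16 > Food Bank/T1 14 > Coat Drive/T1 12 > Food Bank/T2 6 > Park Build/T2 5 > Coat Drive/T2 4.
Blood Drive T1 at 25: fill all 45 — 40 left.
Fill Park Build T1 block (15 at 19) — 25 left.
Blood Drive T2 at 16: fill all 15 — 10 left.
10 remain; put them into Food Bank T1 at 14.
Total = 25×45 + 19×15 + 16×15 + 14×10 = 1790.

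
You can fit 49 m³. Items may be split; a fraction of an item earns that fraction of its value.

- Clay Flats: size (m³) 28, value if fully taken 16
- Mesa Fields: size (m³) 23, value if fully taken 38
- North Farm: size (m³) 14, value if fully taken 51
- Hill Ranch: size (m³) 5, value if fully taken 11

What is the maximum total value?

Best value per unit of size first: North Farm 51/14≈3.64, Hill Ranch 11/5≈2.2, Mesa Fields 38/23≈1.65, Clay Flats 16/28≈0.571.
Take all of North Farm (14 m³, value 51) — 35 m³ left.
All 5 m³ of Hill Ranch fit (value 11) — 30 remain.
All 23 m³ of Mesa Fields fit (value 38) — 7 remain.
Fill the last 7 m³ with part of Clay Flats: 7/28 of it earns 4.
Total value = 104.

104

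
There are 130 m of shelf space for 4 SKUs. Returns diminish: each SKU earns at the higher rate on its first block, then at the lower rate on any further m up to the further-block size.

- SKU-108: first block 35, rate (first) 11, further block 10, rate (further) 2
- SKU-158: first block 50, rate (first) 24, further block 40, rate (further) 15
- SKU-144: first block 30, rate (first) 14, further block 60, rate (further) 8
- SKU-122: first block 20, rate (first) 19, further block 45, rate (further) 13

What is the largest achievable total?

2460

Rank every tier by rate: SKU-158/tier1 24 > SKU-122/tier1 19 > SKU-158/tier2 15 > SKU-144/tier1 14 > SKU-122/tier2 13 > SKU-108/tier1 11 > SKU-144/tier2 8 > SKU-108/tier2 2.
Fill SKU-158 tier1 block (50 at 24) → 80 left.
SKU-122/tier1 (19): +20 → 60 left.
SKU-158/tier2 (15): +40 → 20 left.
SKU-144 tier1 at 14: only 20 left, fill 20.
Total = 24×50 + 19×20 + 15×40 + 14×20 = 2460.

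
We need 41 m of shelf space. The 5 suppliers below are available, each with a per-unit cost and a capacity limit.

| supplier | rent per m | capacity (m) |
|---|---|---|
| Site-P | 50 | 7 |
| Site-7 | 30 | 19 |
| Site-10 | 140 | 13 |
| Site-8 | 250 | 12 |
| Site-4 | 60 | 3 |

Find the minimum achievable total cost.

2780

Use suppliers in increasing cost order.
Site-7 at 30: take all 19 m — 22 still needed.
Site-P at 50: take all 7 m — 15 still needed.
Site-4 (60): use full 3 — 12 m to go.
Take 12 from Site-10 at 140 to finish.
Site-8: unused.
Cost = 19×30 + 7×50 + 3×60 + 12×140 = 2780.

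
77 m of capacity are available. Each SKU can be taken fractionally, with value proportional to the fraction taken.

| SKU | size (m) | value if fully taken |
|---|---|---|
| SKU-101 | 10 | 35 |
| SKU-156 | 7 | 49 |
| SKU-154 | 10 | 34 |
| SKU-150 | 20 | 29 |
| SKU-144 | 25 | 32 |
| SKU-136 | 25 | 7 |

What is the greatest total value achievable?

180.4

Rank by value-to-size ratio: SKU-156 49/7≈7, SKU-101 35/10≈3.5, SKU-154 34/10≈3.4, SKU-150 29/20≈1.45, SKU-144 32/25≈1.28, SKU-136 7/25≈0.28.
SKU-156: take in full, 7 m for value 49 — 70 left.
All 10 m of SKU-101 fit (value 35) — 60 remain.
All 10 m of SKU-154 fit (value 34) — 50 remain.
Take all of SKU-150 (20 m, value 29) — 30 m left.
SKU-144: take in full, 25 m for value 32 — 5 left.
Only 5 m remain; take 5/25 of SKU-136 for value 7×5/25 = 1.4.
Total value = 180.4.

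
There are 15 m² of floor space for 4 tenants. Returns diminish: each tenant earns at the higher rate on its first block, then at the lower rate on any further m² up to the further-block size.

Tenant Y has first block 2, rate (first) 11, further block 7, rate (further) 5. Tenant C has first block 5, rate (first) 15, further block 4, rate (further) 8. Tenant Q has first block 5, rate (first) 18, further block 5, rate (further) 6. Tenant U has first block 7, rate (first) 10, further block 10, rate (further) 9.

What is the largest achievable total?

Rank every tier by rate: Tenant Q/T1 18 > Tenant C/T1 15 > Tenant Y/T1 11 > Tenant U/T1 10 > Tenant U/T2 9 > Tenant C/T2 8 > Tenant Q/T2 6 > Tenant Y/T2 5.
Fill Tenant Q T1 block (5 at 18) — 10 left.
Tenant C/T1 (15): +5 — 5 left.
Fill Tenant Y T1 block (2 at 11) — 3 left.
Tenant U T1 at 10: only 3 left, fill 3.
Total = 18×5 + 15×5 + 11×2 + 10×3 = 217.

217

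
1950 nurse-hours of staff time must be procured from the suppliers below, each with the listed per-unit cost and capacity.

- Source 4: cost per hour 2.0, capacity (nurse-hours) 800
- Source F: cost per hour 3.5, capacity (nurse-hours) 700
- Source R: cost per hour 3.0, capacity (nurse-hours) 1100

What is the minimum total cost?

5075

Cheapest first:
Source 4 at 2.0: take all 800 nurse-hours → 1150 still needed.
Source R at 3.0: take all 1100 nurse-hours → 50 still needed.
Take 50 from Source F at 3.5 to finish.
Cost = 800×2.0 + 1100×3.0 + 50×3.5 = 5075.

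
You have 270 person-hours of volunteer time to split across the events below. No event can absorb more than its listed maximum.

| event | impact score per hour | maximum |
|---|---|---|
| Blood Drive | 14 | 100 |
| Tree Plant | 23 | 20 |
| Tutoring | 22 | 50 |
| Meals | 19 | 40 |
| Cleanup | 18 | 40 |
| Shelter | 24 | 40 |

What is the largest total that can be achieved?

5120

Rank by impact score per hour: Shelter 24 > Tree Plant 23 > Tutoring 22 > Meals 19 > Cleanup 18 > Blood Drive 14.
Shelter: +40 to 40 (cap) ; 230 left.
Tree Plant takes 20 to reach its cap of 20 ; 210 left.
Tutoring: +50 to 50 (cap) ; 160 left.
Meals takes 40 to reach its cap of 40 ; 120 left.
Cleanup takes 40 to reach its cap of 40 ; 80 left.
Blood Drive has room for 100 but only 80 remain, so it gets 80.
Total = 14×80 + 23×20 + 22×50 + 19×40 + 18×40 + 24×40 = 5120.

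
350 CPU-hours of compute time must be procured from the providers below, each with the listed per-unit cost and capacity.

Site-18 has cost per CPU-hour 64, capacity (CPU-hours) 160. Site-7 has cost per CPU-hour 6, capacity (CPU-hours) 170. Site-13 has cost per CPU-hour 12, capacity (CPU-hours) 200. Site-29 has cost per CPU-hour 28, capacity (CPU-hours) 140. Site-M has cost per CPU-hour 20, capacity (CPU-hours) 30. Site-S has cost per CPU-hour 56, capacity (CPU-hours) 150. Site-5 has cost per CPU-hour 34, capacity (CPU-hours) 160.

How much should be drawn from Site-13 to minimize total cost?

180

Fill from the cheapest provider first.
Take 170 from Site-7 at 6 → need 180 more.
Take 180 from Site-13 at 12 to finish.
Site-M, Site-29, Site-5, Site-S, Site-18: unused.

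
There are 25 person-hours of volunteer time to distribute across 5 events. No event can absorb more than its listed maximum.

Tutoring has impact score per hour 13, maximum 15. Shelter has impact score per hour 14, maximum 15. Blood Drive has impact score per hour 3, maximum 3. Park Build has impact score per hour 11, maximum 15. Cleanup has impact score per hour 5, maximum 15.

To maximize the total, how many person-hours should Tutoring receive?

Order the events by impact score per hour: Shelter 14 > Tutoring 13 > Park Build 11 > Cleanup 5 > Blood Drive 3.
Give Shelter 15 to hit its cap of 15 ; 10 left.
Only 10 left; Tutoring takes them to reach 10.

10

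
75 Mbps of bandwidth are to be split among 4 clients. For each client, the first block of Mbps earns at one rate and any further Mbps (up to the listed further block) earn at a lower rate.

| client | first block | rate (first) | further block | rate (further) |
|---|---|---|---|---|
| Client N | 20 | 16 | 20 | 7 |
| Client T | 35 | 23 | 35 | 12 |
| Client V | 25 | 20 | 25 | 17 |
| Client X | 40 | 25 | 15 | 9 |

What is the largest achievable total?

1805

Rank every tier by rate: Client X/tier1 25 > Client T/tier1 23 > Client V/tier1 20 > Client V/tier2 17 > Client N/tier1 16 > Client T/tier2 12 > Client X/tier2 9 > Client N/tier2 7.
Client X tier1 at 25: fill all 40 → 35 left.
Client T tier1 at 23: fill all 35 → 0 left.
Total = 25×40 + 23×35 = 1805.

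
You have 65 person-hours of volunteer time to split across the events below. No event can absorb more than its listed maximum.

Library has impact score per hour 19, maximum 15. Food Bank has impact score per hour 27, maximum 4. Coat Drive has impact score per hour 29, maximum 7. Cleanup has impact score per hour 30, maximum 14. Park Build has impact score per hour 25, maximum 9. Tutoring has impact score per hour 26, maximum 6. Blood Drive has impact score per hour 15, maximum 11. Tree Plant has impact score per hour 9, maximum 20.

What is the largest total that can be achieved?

1547

Highest impact score per hour first: Cleanup 30 > Coat Drive 29 > Food Bank 27 > Tutoring 26 > Park Build 25 > Library 19 > Blood Drive 15 > Tree Plant 9.
Cleanup takes 14 to reach its cap of 14 ; 51 left.
Give Coat Drive 7 to hit its cap of 7 ; 44 left.
Give Food Bank 4 to hit its cap of 4 ; 40 left.
Tutoring takes 6 to reach its cap of 6 ; 34 left.
Park Build: +9 to 9 (cap) ; 25 left.
Library: +15 to 15 (cap) ; 10 left.
Only 10 left; Blood Drive takes them to reach 10.
Total = 19×15 + 27×4 + 29×7 + 30×14 + 25×9 + 26×6 + 15×10 = 1547.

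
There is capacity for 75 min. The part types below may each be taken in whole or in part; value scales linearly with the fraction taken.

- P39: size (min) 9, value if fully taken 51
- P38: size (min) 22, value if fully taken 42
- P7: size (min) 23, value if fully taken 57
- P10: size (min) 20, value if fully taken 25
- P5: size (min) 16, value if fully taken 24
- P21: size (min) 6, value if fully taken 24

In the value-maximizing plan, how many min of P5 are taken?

15

Rank by value-to-size ratio: P39 51/9≈5.67, P21 24/6≈4, P7 57/23≈2.48, P38 42/22≈1.91, P5 24/16≈1.5, P10 25/20≈1.25.
Take all of P39 (9 min, value 51) ; 66 min left.
All 6 min of P21 fit (value 24) ; 60 remain.
Take all of P7 (23 min, value 57) ; 37 min left.
P38: take in full, 22 min for value 42 ; 15 left.
Only 15 min remain; take 15/16 of P5 for value 24×15/16 = 22.5.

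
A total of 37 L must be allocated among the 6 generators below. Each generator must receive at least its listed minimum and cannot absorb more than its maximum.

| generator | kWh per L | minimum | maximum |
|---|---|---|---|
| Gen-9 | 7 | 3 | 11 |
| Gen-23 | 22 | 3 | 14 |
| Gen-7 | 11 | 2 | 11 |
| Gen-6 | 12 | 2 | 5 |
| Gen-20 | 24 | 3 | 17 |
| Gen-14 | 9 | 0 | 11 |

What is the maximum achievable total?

Meeting every minimum uses 3+3+2+2+3+0 = 13 L, leaving 24.
Rank by kWh per L: Gen-20 24 > Gen-23 22 > Gen-6 12 > Gen-7 11 > Gen-14 9 > Gen-9 7.
Gen-20 takes 14 more to reach its cap of 17 — 10 left.
Gen-23: +10 (room for 11) → 13. Pool exhausted.
Total = 7×3 + 22×13 + 11×2 + 12×2 + 24×17 = 761.

761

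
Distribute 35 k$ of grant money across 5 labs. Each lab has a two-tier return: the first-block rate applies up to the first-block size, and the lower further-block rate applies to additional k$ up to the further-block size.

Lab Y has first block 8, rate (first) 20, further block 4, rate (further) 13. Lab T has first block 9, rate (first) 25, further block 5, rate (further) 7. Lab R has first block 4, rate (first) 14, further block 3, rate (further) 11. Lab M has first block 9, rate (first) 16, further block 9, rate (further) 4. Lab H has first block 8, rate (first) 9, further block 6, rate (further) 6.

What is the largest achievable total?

648

Treat each block as its own option and order by rate: Lab T/tier1 25 > Lab Y/tier1 20 > Lab M/tier1 16 > Lab R/tier1 14 > Lab Y/tier2 13 > Lab R/tier2 11 > Lab H/tier1 9 > Lab T/tier2 7 > Lab H/tier2 6 > Lab M/tier2 4.
Lab T tier1 at 25: fill all 9 → 26 left.
Fill Lab Y tier1 block (8 at 20) → 18 left.
Lab M/tier1 (16): +9 → 9 left.
Lab R tier1 at 14: fill all 4 → 5 left.
Lab Y/tier2 (13): +4 → 1 left.
Lab R/tier2: +1 of 3 at 11; pool empty.
Total = 25×9 + 20×8 + 16×9 + 14×4 + 13×4 + 11×1 = 648.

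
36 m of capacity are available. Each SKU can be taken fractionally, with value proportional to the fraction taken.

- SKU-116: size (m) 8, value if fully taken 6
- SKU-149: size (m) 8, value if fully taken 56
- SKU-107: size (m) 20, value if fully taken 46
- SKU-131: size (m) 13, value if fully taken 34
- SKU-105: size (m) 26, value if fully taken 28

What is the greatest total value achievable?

124.5

Sort by value density: SKU-149 56/8≈7, SKU-131 34/13≈2.62, SKU-107 46/20≈2.3, SKU-105 28/26≈1.08, SKU-116 6/8≈0.75.
Take all of SKU-149 (8 m, value 56) — 28 m left.
SKU-131: take in full, 13 m for value 34 — 15 left.
Only 15 m remain; take 15/20 of SKU-107 for value 46×15/20 = 34.5.
Total value = 124.5.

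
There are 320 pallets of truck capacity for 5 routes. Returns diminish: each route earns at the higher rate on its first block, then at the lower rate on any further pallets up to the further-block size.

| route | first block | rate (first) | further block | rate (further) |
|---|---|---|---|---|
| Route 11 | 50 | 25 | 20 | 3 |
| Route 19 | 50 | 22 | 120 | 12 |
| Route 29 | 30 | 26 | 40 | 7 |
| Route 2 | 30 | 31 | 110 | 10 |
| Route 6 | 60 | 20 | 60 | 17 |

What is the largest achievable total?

Order all 10 blocks by rate: Route 2/T1 31 > Route 29/T1 26 > Route 11/T1 25 > Route 19/T1 22 > Route 6/T1 20 > Route 6/T2 17 > Route 19/T2 12 > Route 2/T2 10 > Route 29/T2 7 > Route 11/T2 3.
Fill Route 2 T1 block (30 at 31) → 290 left.
Fill Route 29 T1 block (30 at 26) → 260 left.
Fill Route 11 T1 block (50 at 25) → 210 left.
Route 19/T1 (22): +50 → 160 left.
Route 6/T1 (20): +60 → 100 left.
Route 6 T2 at 17: fill all 60 → 40 left.
Route 19 T2 at 12: only 40 left, fill 40.
Total = 31×30 + 26×30 + 25×50 + 22×50 + 20×60 + 17×60 + 12×40 = 6760.

6760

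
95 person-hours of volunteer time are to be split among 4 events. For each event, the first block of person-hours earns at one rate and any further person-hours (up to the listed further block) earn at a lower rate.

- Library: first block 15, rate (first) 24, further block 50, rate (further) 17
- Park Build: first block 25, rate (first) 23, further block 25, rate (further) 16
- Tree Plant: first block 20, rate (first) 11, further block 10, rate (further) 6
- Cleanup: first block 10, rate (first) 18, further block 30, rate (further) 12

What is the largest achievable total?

1880

Treat each block as its own option and order by rate: Library/first 24 > Park Build/first 23 > Cleanup/first 18 > Library/second 17 > Park Build/second 16 > Cleanup/second 12 > Tree Plant/first 11 > Tree Plant/second 6.
Fill Library first block (15 at 24) — 80 left.
Fill Park Build first block (25 at 23) — 55 left.
Cleanup/first (18): +10 — 45 left.
Library second at 17: only 45 left, fill 45.
Total = 24×15 + 23×25 + 18×10 + 17×45 = 1880.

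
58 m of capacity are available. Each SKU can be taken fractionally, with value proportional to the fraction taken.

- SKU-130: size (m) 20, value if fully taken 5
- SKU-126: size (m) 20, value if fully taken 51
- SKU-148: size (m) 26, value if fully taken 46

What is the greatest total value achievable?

100

Rank by value-to-size ratio: SKU-126 51/20≈2.55, SKU-148 46/26≈1.77, SKU-130 5/20≈0.25.
SKU-126: take in full, 20 m for value 51 → 38 left.
SKU-148: take in full, 26 m for value 46 → 12 left.
Only 12 m remain; take 12/20 of SKU-130 for value 5×12/20 = 3.
Total value = 100.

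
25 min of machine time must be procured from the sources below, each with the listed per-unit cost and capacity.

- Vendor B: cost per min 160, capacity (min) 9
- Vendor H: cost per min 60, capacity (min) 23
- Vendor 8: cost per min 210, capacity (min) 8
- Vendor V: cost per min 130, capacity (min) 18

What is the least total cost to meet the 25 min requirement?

Fill from the cheapest source first.
Vendor H at 60: take all 23 min → 2 still needed.
Vendor V at 130: take 2 of its 18 → requirement met.
Vendor B, Vendor 8: unused.
Cost = 23×60 + 2×130 = 1640.

1640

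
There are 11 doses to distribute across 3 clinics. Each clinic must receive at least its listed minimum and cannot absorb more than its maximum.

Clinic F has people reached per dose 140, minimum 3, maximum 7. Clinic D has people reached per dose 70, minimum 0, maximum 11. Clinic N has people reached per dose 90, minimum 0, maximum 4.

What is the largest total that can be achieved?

Meeting every minimum uses 3+0+0 = 3 doses, leaving 8.
Rank by people reached per dose: Clinic F 140 > Clinic N 90 > Clinic D 70.
Clinic F takes 4 more to reach its cap of 7 → 4 left.
Clinic N takes 4 more to reach its cap of 4 → 0 left.
Total = 140×7 + 90×4 = 1340.

1340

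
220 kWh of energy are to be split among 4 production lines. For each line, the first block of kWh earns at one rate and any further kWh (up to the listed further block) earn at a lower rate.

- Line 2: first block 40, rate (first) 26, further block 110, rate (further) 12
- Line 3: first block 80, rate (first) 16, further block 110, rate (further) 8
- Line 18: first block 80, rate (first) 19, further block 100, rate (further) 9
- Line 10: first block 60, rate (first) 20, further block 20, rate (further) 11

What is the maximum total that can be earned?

4400

Order all 8 blocks by rate: Line 2/T1 26 > Line 10/T1 20 > Line 18/T1 19 > Line 3/T1 16 > Line 2/T2 12 > Line 10/T2 11 > Line 18/T2 9 > Line 3/T2 8.
Fill Line 2 T1 block (40 at 26) → 180 left.
Fill Line 10 T1 block (60 at 20) → 120 left.
Fill Line 18 T1 block (80 at 19) → 40 left.
Line 3 T1 at 16: only 40 left, fill 40.
Total = 26×40 + 20×60 + 19×80 + 16×40 = 4400.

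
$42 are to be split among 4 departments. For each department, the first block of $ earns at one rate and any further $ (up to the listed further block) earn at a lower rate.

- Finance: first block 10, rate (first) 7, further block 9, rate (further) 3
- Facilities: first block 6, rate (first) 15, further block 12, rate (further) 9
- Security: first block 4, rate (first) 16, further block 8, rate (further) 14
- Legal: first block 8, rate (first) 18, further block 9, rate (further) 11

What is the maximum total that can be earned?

572

Order all 8 blocks by rate: Legal/tier1 18 > Security/tier1 16 > Facilities/tier1 15 > Security/tier2 14 > Legal/tier2 11 > Facilities/tier2 9 > Finance/tier1 7 > Finance/tier2 3.
Legal tier1 at 18: fill all 8 ; 34 left.
Security/tier1 (16): +4 ; 30 left.
Fill Facilities tier1 block (6 at 15) ; 24 left.
Fill Security tier2 block (8 at 14) ; 16 left.
Fill Legal tier2 block (9 at 11) ; 7 left.
Facilities/tier2: +7 of 12 at 9; pool empty.
Total = 18×8 + 16×4 + 15×6 + 14×8 + 11×9 + 9×7 = 572.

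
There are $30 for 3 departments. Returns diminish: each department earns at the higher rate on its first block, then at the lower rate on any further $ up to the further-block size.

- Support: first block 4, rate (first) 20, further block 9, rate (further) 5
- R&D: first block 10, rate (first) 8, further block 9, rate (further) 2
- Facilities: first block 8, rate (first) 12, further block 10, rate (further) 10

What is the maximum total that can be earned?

Treat each block as its own option and order by rate: Support/T1 20 > Facilities/T1 12 > Facilities/T2 10 > R&D/T1 8 > Support/T2 5 > R&D/T2 2.
Fill Support T1 block (4 at 20) — 26 left.
Facilities/T1 (12): +8 — 18 left.
Fill Facilities T2 block (10 at 10) — 8 left.
8 remain; put them into R&D T1 at 8.
Total = 20×4 + 12×8 + 10×10 + 8×8 = 340.

340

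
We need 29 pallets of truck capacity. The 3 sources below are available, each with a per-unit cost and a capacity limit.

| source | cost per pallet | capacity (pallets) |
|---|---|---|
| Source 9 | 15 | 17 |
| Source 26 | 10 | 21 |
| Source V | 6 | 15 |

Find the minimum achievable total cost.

230

Fill from the cheapest source first.
Take 15 from Source V at 6 ; need 14 more.
Source 26 (10): take the remaining 14 ; done.
Source 9: unused.
Cost = 15×6 + 14×10 = 230.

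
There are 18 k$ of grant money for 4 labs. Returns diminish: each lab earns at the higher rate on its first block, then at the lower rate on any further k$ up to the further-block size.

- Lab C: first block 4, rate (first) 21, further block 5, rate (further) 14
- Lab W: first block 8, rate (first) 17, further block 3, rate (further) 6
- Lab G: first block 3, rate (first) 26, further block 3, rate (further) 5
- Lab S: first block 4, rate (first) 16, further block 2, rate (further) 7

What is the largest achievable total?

Rank every tier by rate: Lab G/tier1 26 > Lab C/tier1 21 > Lab W/tier1 17 > Lab S/tier1 16 > Lab C/tier2 14 > Lab S/tier2 7 > Lab W/tier2 6 > Lab G/tier2 5.
Fill Lab G tier1 block (3 at 26) → 15 left.
Lab C tier1 at 21: fill all 4 → 11 left.
Lab W/tier1 (17): +8 → 3 left.
3 remain; put them into Lab S tier1 at 16.
Total = 26×3 + 21×4 + 17×8 + 16×3 = 346.

346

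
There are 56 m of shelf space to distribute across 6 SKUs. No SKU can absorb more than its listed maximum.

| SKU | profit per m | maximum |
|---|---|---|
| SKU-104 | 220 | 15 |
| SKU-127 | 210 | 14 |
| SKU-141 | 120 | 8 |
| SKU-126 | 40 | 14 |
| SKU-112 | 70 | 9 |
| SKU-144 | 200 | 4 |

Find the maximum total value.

8870

Rank by profit per m: SKU-104 220 > SKU-127 210 > SKU-144 200 > SKU-141 120 > SKU-112 70 > SKU-126 40.
SKU-104: +15 to 15 (cap) — 41 left.
SKU-127 takes 14 to reach its cap of 14 — 27 left.
Give SKU-144 4 to hit its cap of 4 — 23 left.
SKU-141 takes 8 to reach its cap of 8 — 15 left.
SKU-112: +9 to 9 (cap) — 6 left.
SKU-126: +6 (room for 14) → 6. Pool exhausted.
Total = 220×15 + 210×14 + 120×8 + 40×6 + 70×9 + 200×4 = 8870.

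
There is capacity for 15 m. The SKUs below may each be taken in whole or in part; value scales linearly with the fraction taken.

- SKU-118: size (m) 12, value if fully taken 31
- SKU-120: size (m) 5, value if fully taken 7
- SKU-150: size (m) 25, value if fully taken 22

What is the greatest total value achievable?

Sort by value density: SKU-118 31/12≈2.58, SKU-120 7/5≈1.4, SKU-150 22/25≈0.88.
SKU-118: take in full, 12 m for value 31 ; 3 left.
Only 3 m remain; take 3/5 of SKU-120 for value 7×3/5 = 4.2.
Total value = 35.2.

35.2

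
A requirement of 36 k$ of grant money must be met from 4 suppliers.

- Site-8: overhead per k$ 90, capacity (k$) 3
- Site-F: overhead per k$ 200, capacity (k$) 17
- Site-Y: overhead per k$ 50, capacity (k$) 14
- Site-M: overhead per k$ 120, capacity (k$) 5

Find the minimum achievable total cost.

4370

Cheapest first:
Site-Y at 50: take all 14 k$ → 22 still needed.
Take 3 from Site-8 at 90 → need 19 more.
Site-M at 120: take all 5 k$ → 14 still needed.
Site-F at 200: take 14 of its 17 → requirement met.
Cost = 14×50 + 3×90 + 5×120 + 14×200 = 4370.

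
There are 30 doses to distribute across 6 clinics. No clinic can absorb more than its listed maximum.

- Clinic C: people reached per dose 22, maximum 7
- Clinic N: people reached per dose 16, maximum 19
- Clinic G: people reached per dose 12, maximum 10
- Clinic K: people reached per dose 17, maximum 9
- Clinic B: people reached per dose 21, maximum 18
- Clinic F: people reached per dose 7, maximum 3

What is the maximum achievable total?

Highest people reached per dose first: Clinic C 22 > Clinic B 21 > Clinic K 17 > Clinic N 16 > Clinic G 12 > Clinic F 7.
Clinic C: +7 to 7 (cap) ; 23 left.
Clinic B takes 18 to reach its cap of 18 ; 5 left.
Only 5 left; Clinic K takes them to reach 5.
Total = 22×7 + 17×5 + 21×18 = 617.

617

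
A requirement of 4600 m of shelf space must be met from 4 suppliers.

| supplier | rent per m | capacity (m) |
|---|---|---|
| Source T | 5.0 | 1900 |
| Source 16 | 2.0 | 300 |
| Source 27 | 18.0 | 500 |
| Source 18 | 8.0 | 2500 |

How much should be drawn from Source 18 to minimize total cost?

2400

Fill from the cheapest supplier first.
Take 300 from Source 16 at 2.0 — need 4300 more.
Take 1900 from Source T at 5.0 — need 2400 more.
Source 18 (8.0): take the remaining 2400 — done.
Source 27: unused.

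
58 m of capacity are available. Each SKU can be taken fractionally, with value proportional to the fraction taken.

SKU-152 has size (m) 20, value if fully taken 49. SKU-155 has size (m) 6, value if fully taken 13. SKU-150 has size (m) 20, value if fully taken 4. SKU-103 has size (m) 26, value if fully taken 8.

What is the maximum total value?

71.2

Best value per unit of size first: SKU-152 49/20≈2.45, SKU-155 13/6≈2.17, SKU-103 8/26≈0.308, SKU-150 4/20≈0.2.
Take all of SKU-152 (20 m, value 49) — 38 m left.
All 6 m of SKU-155 fit (value 13) — 32 remain.
Take all of SKU-103 (26 m, value 8) — 6 m left.
Only 6 m remain; take 6/20 of SKU-150 for value 4×6/20 = 1.2.
Total value = 71.2.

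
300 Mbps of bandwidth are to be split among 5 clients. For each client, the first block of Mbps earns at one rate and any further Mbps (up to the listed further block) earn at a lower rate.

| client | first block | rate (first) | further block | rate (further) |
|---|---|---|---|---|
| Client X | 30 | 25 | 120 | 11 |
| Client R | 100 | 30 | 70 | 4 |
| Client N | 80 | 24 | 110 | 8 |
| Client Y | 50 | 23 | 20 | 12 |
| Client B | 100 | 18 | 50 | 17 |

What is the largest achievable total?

7540

Order all 10 blocks by rate: Client R/tier1 30 > Client X/tier1 25 > Client N/tier1 24 > Client Y/tier1 23 > Client B/tier1 18 > Client B/tier2 17 > Client Y/tier2 12 > Client X/tier2 11 > Client N/tier2 8 > Client R/tier2 4.
Client R/tier1 (30): +100 → 200 left.
Client X tier1 at 25: fill all 30 → 170 left.
Client N tier1 at 24: fill all 80 → 90 left.
Client Y tier1 at 23: fill all 50 → 40 left.
40 remain; put them into Client B tier1 at 18.
Total = 30×100 + 25×30 + 24×80 + 23×50 + 18×40 = 7540.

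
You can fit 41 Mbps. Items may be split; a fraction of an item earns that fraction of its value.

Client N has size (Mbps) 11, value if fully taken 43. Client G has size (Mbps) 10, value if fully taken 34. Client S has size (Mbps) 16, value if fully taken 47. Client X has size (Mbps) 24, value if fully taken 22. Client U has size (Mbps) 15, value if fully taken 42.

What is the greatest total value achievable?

135.2

Rank by value-to-size ratio: Client N 43/11≈3.91, Client G 34/10≈3.4, Client S 47/16≈2.94, Client U 42/15≈2.8, Client X 22/24≈0.917.
Client N: take in full, 11 Mbps for value 43 ; 30 left.
Take all of Client G (10 Mbps, value 34) ; 20 Mbps left.
All 16 Mbps of Client S fit (value 47) ; 4 remain.
Only 4 Mbps remain; take 4/15 of Client U for value 42×4/15 = 11.2.
Total value = 135.2.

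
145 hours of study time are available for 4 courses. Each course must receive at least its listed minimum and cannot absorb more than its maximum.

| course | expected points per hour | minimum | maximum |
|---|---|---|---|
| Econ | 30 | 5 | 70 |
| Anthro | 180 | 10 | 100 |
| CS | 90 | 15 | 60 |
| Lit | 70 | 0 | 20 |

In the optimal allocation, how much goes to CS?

Meeting every minimum uses 5+10+15+0 = 30 hours, leaving 115.
Highest expected points per hour first: Anthro 180 > CS 90 > Lit 70 > Econ 30.
Give Anthro 90 more to hit its cap of 100 — 25 left.
CS: +25 (room for 45) → 40. Pool exhausted.

40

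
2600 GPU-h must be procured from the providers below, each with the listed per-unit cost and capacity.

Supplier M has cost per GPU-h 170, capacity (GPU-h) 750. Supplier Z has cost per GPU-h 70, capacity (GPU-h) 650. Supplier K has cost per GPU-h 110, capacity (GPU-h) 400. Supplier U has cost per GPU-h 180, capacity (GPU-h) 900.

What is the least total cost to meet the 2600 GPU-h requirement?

361000

Use providers in increasing cost order.
Supplier Z at 70: take all 650 GPU-h — 1950 still needed.
Supplier K (110): use full 400 — 1550 GPU-h to go.
Take 750 from Supplier M at 170 — need 800 more.
Supplier U (180): take the remaining 800 — done.
Cost = 650×70 + 400×110 + 750×170 + 800×180 = 361000.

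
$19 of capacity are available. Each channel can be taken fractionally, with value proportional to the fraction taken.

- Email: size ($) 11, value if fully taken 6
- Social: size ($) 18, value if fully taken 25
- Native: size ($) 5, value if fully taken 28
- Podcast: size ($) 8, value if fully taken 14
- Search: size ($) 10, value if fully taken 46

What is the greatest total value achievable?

Sort by value density: Native 28/5≈5.6, Search 46/10≈4.6, Podcast 14/8≈1.75, Social 25/18≈1.39, Email 6/11≈0.545.
All 5 $ of Native fit (value 28) — 14 remain.
All 10 $ of Search fit (value 46) — 4 remain.
Fill the last 4 $ with part of Podcast: 4/8 of it earns 7.
Total value = 81.

81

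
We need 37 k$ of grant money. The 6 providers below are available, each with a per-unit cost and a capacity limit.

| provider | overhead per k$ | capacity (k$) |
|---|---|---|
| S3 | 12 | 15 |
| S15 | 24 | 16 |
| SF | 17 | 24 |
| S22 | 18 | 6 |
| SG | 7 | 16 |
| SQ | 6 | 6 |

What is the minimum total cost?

Cheapest first:
SQ (6): use full 6 ; 31 k$ to go.
SG (7): use full 16 ; 15 k$ to go.
Take 15 from S3 at 12 ; need 0 more.
SF, S22, S15: unused.
Cost = 6×6 + 16×7 + 15×12 = 328.

328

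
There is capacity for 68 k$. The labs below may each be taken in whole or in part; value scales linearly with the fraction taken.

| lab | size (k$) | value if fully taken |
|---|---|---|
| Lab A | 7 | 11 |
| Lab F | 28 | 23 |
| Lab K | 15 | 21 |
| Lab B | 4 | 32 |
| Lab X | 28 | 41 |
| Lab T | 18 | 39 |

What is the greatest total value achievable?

138.4

Best value per unit of size first: Lab B 32/4≈8, Lab T 39/18≈2.17, Lab A 11/7≈1.57, Lab X 41/28≈1.46, Lab K 21/15≈1.4, Lab F 23/28≈0.821.
All 4 k$ of Lab B fit (value 32) ; 64 remain.
Lab T: take in full, 18 k$ for value 39 ; 46 left.
Take all of Lab A (7 k$, value 11) ; 39 k$ left.
Take all of Lab X (28 k$, value 41) ; 11 k$ left.
Only 11 k$ remain; take 11/15 of Lab K for value 21×11/15 = 15.4.
Total value = 138.4.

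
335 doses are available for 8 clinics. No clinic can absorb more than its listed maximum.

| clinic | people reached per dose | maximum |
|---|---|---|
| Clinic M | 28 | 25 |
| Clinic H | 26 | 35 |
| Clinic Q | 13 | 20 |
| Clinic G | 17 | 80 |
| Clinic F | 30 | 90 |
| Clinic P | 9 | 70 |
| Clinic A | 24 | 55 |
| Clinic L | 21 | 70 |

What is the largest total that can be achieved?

8120

Highest people reached per dose first: Clinic F 30 > Clinic M 28 > Clinic H 26 > Clinic A 24 > Clinic L 21 > Clinic G 17 > Clinic Q 13 > Clinic P 9.
Clinic F: +90 to 90 (cap) ; 245 left.
Clinic M: +25 to 25 (cap) ; 220 left.
Clinic H: +35 to 35 (cap) ; 185 left.
Clinic A: +55 to 55 (cap) ; 130 left.
Clinic L takes 70 to reach its cap of 70 ; 60 left.
Clinic G has room for 80 but only 60 remain, so it gets 60.
Total = 28×25 + 26×35 + 17×60 + 30×90 + 24×55 + 21×70 = 8120.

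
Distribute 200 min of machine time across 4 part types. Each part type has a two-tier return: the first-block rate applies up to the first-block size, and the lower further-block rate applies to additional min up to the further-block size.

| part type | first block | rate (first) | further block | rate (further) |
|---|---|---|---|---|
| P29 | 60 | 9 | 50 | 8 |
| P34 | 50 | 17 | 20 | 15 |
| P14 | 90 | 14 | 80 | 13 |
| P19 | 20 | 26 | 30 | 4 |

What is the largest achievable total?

Rank every tier by rate: P19/T1 26 > P34/T1 17 > P34/T2 15 > P14/T1 14 > P14/T2 13 > P29/T1 9 > P29/T2 8 > P19/T2 4.
Fill P19 T1 block (20 at 26) ; 180 left.
P34/T1 (17): +50 ; 130 left.
Fill P34 T2 block (20 at 15) ; 110 left.
P14/T1 (14): +90 ; 20 left.
20 remain; put them into P14 T2 at 13.
Total = 26×20 + 17×50 + 15×20 + 14×90 + 13×20 = 3190.

3190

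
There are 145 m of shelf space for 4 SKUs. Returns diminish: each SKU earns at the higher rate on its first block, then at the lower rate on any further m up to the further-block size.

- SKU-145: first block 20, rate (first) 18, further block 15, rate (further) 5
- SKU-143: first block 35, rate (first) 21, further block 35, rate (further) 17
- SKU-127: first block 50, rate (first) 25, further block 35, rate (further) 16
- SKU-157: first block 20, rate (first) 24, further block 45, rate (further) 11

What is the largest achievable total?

3165

Treat each block as its own option and order by rate: SKU-127/tier1 25 > SKU-157/tier1 24 > SKU-143/tier1 21 > SKU-145/tier1 18 > SKU-143/tier2 17 > SKU-127/tier2 16 > SKU-157/tier2 11 > SKU-145/tier2 5.
Fill SKU-127 tier1 block (50 at 25) — 95 left.
SKU-157/tier1 (24): +20 — 75 left.
Fill SKU-143 tier1 block (35 at 21) — 40 left.
Fill SKU-145 tier1 block (20 at 18) — 20 left.
20 remain; put them into SKU-143 tier2 at 17.
Total = 25×50 + 24×20 + 21×35 + 18×20 + 17×20 = 3165.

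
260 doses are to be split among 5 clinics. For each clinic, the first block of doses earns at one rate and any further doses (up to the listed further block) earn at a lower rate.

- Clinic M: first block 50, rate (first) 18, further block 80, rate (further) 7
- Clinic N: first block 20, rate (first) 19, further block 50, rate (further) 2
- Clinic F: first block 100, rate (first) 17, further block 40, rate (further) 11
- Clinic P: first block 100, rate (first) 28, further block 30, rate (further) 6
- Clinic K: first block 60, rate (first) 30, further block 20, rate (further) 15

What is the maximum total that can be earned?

6390

Treat each block as its own option and order by rate: Clinic K/first 30 > Clinic P/first 28 > Clinic N/first 19 > Clinic M/first 18 > Clinic F/first 17 > Clinic K/second 15 > Clinic F/second 11 > Clinic M/second 7 > Clinic P/second 6 > Clinic N/second 2.
Fill Clinic K first block (60 at 30) — 200 left.
Clinic P/first (28): +100 — 100 left.
Clinic N first at 19: fill all 20 — 80 left.
Clinic M first at 18: fill all 50 — 30 left.
30 remain; put them into Clinic F first at 17.
Total = 30×60 + 28×100 + 19×20 + 18×50 + 17×30 = 6390.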